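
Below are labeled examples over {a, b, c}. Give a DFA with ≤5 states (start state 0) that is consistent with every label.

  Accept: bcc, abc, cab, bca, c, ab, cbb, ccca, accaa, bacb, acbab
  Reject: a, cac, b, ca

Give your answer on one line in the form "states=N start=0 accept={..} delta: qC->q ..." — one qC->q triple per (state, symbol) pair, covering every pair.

states=4 start=0 accept={0,2} delta: 0a->1 0b->1 0c->2 1a->0 1b->0 1c->3 2a->1 2b->2 2c->1 3a->0 3b->0 3c->0

Grow the machine one transition at a time. Run the examples from 0; the earliest place one falls off (shortest prefix, ties alphabetical) gets sent to the lowest-numbered state that keeps every Accept/Reject pair distinguishable — a pair clashes when both reach the same state with identical unread suffix — and to a fresh state only if none does.
a: 0a undefined. 0a->0: no, ab/b meet in 0 with "b" left. Open state 1: 0a->1.
b: 0b undefined. 0b->0: no, bca/ca meet in 0 with "ca" left. 0b->1: ok.
c: 0c undefined. 0c->0: no, ccca/a meet in 1. 0c->1: no, c/a meet in 1. Open state 2: 0c->2.
ab: 1b undefined. 1b->0: ok.
ac: 1c undefined. 1c->0: no, bca/a meet in 1. 1c->1: no, bcc/a meet in 1. 1c->2: no, bca/ca meet in 2 with "a" left. Open state 3: 1c->3.
ba: 1a undefined. 1a->0: ok.
ca: 2a undefined. 2a->0: no, abc/cac meet in 2. 2a->1: ok.
cb: 2b undefined. 2b->0: no, cbb/a meet in 1. 2b->1: no, bacb/a meet in 1. 2b->2: ok.
cc: 2c undefined. 2c->0: no, ccca/a meet in 1. 2c->1: ok.
acb: 3b undefined. 3b->0: ok.
acc: 3c undefined. 3c->0: ok.
bca: 3a undefined. 3a->0: ok.
All examples now run through 4 states with every (state, symbol) defined. Accept strings end in {0,2}, Reject strings end in {1,3}; accept={0,2}.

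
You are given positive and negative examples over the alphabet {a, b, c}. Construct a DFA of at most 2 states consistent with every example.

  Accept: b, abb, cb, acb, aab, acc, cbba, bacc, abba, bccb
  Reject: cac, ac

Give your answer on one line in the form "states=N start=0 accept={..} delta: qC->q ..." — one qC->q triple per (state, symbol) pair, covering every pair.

State merging on the prefix tree: take the shortest (then alphabetical) example prefix whose next move is undefined and point that move at state 0, else 1, else 2, ...; a target is out if some Accept/Reject pair would then sit in one state with the same input left (inseparable). If every existing state is out, open a new one.
a: 0a undefined. 0a->0: ok.
b: 0b undefined. 0b->0: ok.
c: 0c undefined. 0c->0: no, b/cac meet in 0. Open state 1: 0c->1.
ca: 1a undefined. 1a->0: ok.
cb: 1b undefined. 1b->0: ok.
acc: 1c undefined. 1c->0: ok.
All examples now run through 2 states with every (state, symbol) defined. Accept strings end in {0}, Reject strings end in {1}; accept={0}.

states=2 start=0 accept={0} delta: 0a->0 0b->0 0c->1 1a->0 1b->0 1c->0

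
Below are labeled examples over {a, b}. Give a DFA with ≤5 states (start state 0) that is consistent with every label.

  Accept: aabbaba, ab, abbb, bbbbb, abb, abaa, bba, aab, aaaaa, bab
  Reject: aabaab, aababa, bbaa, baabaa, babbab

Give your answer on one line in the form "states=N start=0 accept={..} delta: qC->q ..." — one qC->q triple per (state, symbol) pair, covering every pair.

Fold the examples into a partial DFA from state 0: repeatedly fix the first undefined (state, symbol) met by the shortest-then-alphabetical prefix, trying targets in increasing order and rejecting any under which an Accept and a Reject string meet in one state with the same remainder; add a state when all current targets are rejected. Accepting states are where Accept strings end.
a: 0a undefined. 0a->0: ok.
b: 0b undefined. 0b->0: no, aabbaba/aabaab meet in 0. Open state 1: 0b->1.
ba: 1a undefined. 1a->0: no, ab/aabaab meet in 1. 1a->1: no, abb/aabaab meet in 1 with "b" left. Open state 2: 1a->2.
bb: 1b undefined. 1b->0: no, abb/bbaa meet in 0. 1b->1: no, aabbaba/aababa meet in 2 with "ba" left. 1b->2: ok.
baa: 2a undefined. 2a->0: no, ab/aabaab meet in 1. 2a->1: no, abb/aabaab meet in 2. 2a->2: no, aabbaba/aababa meet in 2 with "ba" left. Open state 3: 2a->3.
bab: 2b undefined. 2b->0: no, abbb/aababa meet in 0. 2b->1: no, abb/aababa meet in 2. 2b->2: no, abaa/aababa meet in 3. 2b->3: ok.
baab: 3b undefined. 3b->0: no, aabbaba/aabaab meet in 0. 3b->1: no, ab/aabaab meet in 1. 3b->2: no, abb/aabaab meet in 2. 3b->3: no, aabbaba/aababa meet in 3 with "a" left. Open state 4: 3b->4.
bbaa: 3a undefined. 3a->0: no, aaaaa/aababa meet in 0. 3a->1: no, ab/aababa meet in 1. 3a->2: no, abb/aababa meet in 2. 3a->3: no, abbb/aababa meet in 3. 3a->4: ok.
baaba: 4a undefined. 4a->0: no, aabbaba/baabaa meet in 0. 4a->1: no, abb/baabaa meet in 2. 4a->2: no, abbb/baabaa meet in 3. 4a->3: ok.
bbbbb: 4b undefined. 4b->0: ok.
All examples now run through 5 states with every (state, symbol) defined. Accept strings end in {0,1,2,3}, Reject strings end in {4}; accept={0,1,2,3}.

states=5 start=0 accept={0,1,2,3} delta: 0a->0 0b->1 1a->2 1b->2 2a->3 2b->3 3a->4 3b->4 4a->3 4b->0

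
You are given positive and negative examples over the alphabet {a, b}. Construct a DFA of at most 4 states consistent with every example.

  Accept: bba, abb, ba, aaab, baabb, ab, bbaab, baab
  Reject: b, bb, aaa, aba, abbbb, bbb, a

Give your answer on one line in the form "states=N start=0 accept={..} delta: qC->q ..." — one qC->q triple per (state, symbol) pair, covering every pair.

Grow the machine one transition at a time. Run the examples from 0; the earliest place one falls off (shortest prefix, ties alphabetical) gets sent to the lowest-numbered state that keeps every Accept/Reject pair distinguishable — a pair clashes when both reach the same state with identical unread suffix — and to a fresh state only if none does.
a: 0a undefined. 0a->0: no, abb/bb meet in 0 with "bb" left. Open state 1: 0a->1.
b: 0b undefined. 0b->0: no, bba/a meet in 1. 0b->1: no, bba/aba meet in 1 with "ba" left. Open state 2: 0b->2.
aa: 1a undefined. 1a->0: ok.
ab: 1b undefined. 1b->0: no, abb/b meet in 2. 1b->1: no, abb/aaa meet in 1. 1b->2: no, abb/bb meet in 2 with "b" left. Open state 3: 1b->3.
ba: 2a undefined. 2a->0: ok.
bb: 2b undefined. 2b->0: no, bba/aaa meet in 1. 2b->1: no, aaab/bbb meet in 3. 2b->2: ok.
aba: 3a undefined. 3a->0: no, bba/aba meet in 0. 3a->1: ok.
abb: 3b undefined. 3b->0: ok.
All examples now run through 4 states with every (state, symbol) defined. Accept strings end in {0,3}, Reject strings end in {1,2}; accept={0,3}.

states=4 start=0 accept={0,3} delta: 0a->1 0b->2 1a->0 1b->3 2a->0 2b->2 3a->1 3b->0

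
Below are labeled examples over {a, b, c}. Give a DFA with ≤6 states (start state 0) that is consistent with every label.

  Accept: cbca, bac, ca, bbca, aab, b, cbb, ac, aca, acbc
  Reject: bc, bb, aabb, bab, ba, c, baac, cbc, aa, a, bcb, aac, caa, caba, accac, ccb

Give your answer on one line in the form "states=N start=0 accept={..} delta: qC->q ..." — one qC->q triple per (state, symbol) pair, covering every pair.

Fold the examples into a partial DFA from state 0: repeatedly fix the first undefined (state, symbol) met by the shortest-then-alphabetical prefix, trying targets in increasing order and rejecting any under which an Accept and a Reject string meet in one state with the same remainder; add a state when all current targets are rejected. Accepting states are where Accept strings end.
a: 0a undefined. 0a->0: no, ac/c meet in 0 with "c" left. Open state 1: 0a->1.
b: 0b undefined. 0b->0: no, b/bb meet in 0. 0b->1: no, bac/aac meet in 1 with "ac" left. Open state 2: 0b->2.
c: 0c undefined. 0c->0: no, ca/a meet in 1. 0c->1: no, ca/aa meet in 1 with "a" left. 0c->2: no, ca/ba meet in 2 with "a" left. Open state 3: 0c->3.
aa: 1a undefined. 1a->0: ok.
ac: 1c undefined. 1c->0: no, ac/aa meet in 0. 1c->1: no, ac/a meet in 1. 1c->2: no, aca/ba meet in 2 with "a" left. 1c->3: no, ac/c meet in 3. Open state 4: 1c->4.
ba: 2a undefined. 2a->0: no, bac/c meet in 3. 2a->1: ok.
bb: 2b undefined. 2b->0: ok.
bc: 2c undefined. 2c->0: no, aab/bcb meet in 2. 2c->1: ok.
ca: 3a undefined. 3a->0: no, ca/bb meet in 0. 3a->1: no, ca/bc meet in 1. 3a->2: ok.
cb: 3b undefined. 3b->0: ok.
cc: 3c undefined. 3c->0: no, cbca/ccb meet in 2. 3c->1: ok.
aca: 4a undefined. 4a->0: no, aca/bb meet in 0. 4a->1: no, aca/bc meet in 1. 4a->2: ok.
acb: 4b undefined. 4b->0: no, acbc/c meet in 3. 4b->1: ok.
acc: 4c undefined. 4c->0: no, bac/accac meet in 4. 4c->1: ok.
bab: 1b undefined. 1b->0: ok.
All examples now run through 5 states with every (state, symbol) defined. Accept strings end in {2,4}, Reject strings end in {0,1,3}; accept={2,4}.

states=5 start=0 accept={2,4} delta: 0a->1 0b->2 0c->3 1a->0 1b->0 1c->4 2a->1 2b->0 2c->1 3a->2 3b->0 3c->1 4a->2 4b->1 4c->1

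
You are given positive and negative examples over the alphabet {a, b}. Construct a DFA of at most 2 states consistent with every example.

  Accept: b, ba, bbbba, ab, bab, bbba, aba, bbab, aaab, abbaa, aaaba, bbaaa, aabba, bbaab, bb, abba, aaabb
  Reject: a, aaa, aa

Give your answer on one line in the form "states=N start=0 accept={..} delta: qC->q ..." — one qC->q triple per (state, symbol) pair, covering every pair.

states=2 start=0 accept={1} delta: 0a->0 0b->1 1a->1 1b->1

State merging on the prefix tree: take the shortest (then alphabetical) example prefix whose next move is undefined and point that move at state 0, else 1, else 2, ...; a target is out if some Accept/Reject pair would then sit in one state with the same input left (inseparable). If every existing state is out, open a new one.
a: 0a undefined. 0a->0: ok.
b: 0b undefined. 0b->0: no, b/a meet in 0. Open state 1: 0b->1.
ba: 1a undefined. 1a->0: no, ba/a meet in 0. 1a->1: ok.
bb: 1b undefined. 1b->0: no, bbbba/a meet in 0. 1b->1: ok.
All examples now run through 2 states with every (state, symbol) defined. Accept strings end in {1}, Reject strings end in {0}; accept={1}.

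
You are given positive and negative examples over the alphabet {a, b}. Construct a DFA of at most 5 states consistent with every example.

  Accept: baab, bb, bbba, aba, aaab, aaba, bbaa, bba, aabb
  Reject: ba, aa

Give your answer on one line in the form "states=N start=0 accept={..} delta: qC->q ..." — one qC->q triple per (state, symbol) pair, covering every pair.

State merging on the prefix tree: take the shortest (then alphabetical) example prefix whose next move is undefined and point that move at state 0, else 1, else 2, ...; a target is out if some Accept/Reject pair would then sit in one state with the same input left (inseparable). If every existing state is out, open a new one.
a: 0a undefined. 0a->0: no, aba/ba meet in 0 with "ba" left. Open state 1: 0a->1.
b: 0b undefined. 0b->0: no, bbba/ba meet in 1. 0b->1: ok.
aa: 1a undefined. 1a->0: no, aaba/ba meet in 0. 1a->1: ok.
ab: 1b undefined. 1b->0: no, bbba/ba meet in 1. 1b->1: no, baab/ba meet in 1. Open state 2: 1b->2.
aba: 2a undefined. 2a->0: no, bbaa/ba meet in 1. 2a->1: no, aba/ba meet in 1. 2a->2: ok.
bbb: 2b undefined. 2b->0: no, bbba/ba meet in 1. 2b->1: no, bbba/ba meet in 1. 2b->2: ok.
All examples now run through 3 states with every (state, symbol) defined. Accept strings end in {2}, Reject strings end in {1}; accept={2}.

states=3 start=0 accept={2} delta: 0a->1 0b->1 1a->1 1b->2 2a->2 2b->2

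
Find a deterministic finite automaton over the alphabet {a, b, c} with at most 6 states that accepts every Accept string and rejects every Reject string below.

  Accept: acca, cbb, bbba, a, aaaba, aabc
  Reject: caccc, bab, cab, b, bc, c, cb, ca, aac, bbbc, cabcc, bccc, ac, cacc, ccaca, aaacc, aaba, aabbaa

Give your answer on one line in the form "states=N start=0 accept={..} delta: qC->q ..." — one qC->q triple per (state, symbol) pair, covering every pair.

Grow the machine one transition at a time. Run the examples from 0; the earliest place one falls off (shortest prefix, ties alphabetical) gets sent to the lowest-numbered state that keeps every Accept/Reject pair distinguishable — a pair clashes when both reach the same state with identical unread suffix — and to a fresh state only if none does.
a: 0a undefined. 0a->0: no, aaaba/aaba meet in 0 with "ba" left. Open state 1: 0a->1.
b: 0b undefined. 0b->0: ok.
c: 0c undefined. 0c->0: no, cbb/b meet in 0. 0c->1: no, bbba/bc meet in 1. Open state 2: 0c->2.
aa: 1a undefined. 1a->0: no, bbba/aaba meet in 1. 1a->1: no, aaaba/aaba meet in 1 with "ba" left. 1a->2: ok.
ac: 1c undefined. 1c->0: no, acca/ca meet in 2 with "a" left. 1c->1: no, acca/bc meet in 2. 1c->2: ok.
ca: 2a undefined. 2a->0: ok.
cb: 2b undefined. 2b->0: no, cbb/cab meet in 0. 2b->1: no, cbb/bab meet in 1 with "b" left. 2b->2: no, cbb/bc meet in 2. Open state 3: 2b->3.
cc: 2c undefined. 2c->0: ok.
bab: 1b undefined. 1b->0: ok.
cbb: 3b undefined. 3b->0: no, cbb/bab meet in 0. 3b->1: ok.
aaba: 3a undefined. 3a->0: ok.
aabc: 3c undefined. 3c->0: no, aabc/bab meet in 0. 3c->1: ok.
All examples now run through 4 states with every (state, symbol) defined. Accept strings end in {1}, Reject strings end in {0,2,3}; accept={1}.

states=4 start=0 accept={1} delta: 0a->1 0b->0 0c->2 1a->2 1b->0 1c->2 2a->0 2b->3 2c->0 3a->0 3b->1 3c->1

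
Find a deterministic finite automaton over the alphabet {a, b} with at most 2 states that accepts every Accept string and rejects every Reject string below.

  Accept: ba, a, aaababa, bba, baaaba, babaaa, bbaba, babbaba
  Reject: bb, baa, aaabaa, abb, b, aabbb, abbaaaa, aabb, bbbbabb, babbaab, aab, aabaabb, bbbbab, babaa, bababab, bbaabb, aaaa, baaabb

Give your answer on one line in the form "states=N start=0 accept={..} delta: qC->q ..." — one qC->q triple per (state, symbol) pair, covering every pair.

State merging on the prefix tree: take the shortest (then alphabetical) example prefix whose next move is undefined and point that move at state 0, else 1, else 2, ...; a target is out if some Accept/Reject pair would then sit in one state with the same input left (inseparable). If every existing state is out, open a new one.
a: 0a undefined. 0a->0: no, a/aaaa meet in 0. Open state 1: 0a->1.
b: 0b undefined. 0b->0: ok.
aa: 1a undefined. 1a->0: ok.
ab: 1b undefined. 1b->0: ok.
All examples now run through 2 states with every (state, symbol) defined. Accept strings end in {1}, Reject strings end in {0}; accept={1}.

states=2 start=0 accept={1} delta: 0a->1 0b->0 1a->0 1b->0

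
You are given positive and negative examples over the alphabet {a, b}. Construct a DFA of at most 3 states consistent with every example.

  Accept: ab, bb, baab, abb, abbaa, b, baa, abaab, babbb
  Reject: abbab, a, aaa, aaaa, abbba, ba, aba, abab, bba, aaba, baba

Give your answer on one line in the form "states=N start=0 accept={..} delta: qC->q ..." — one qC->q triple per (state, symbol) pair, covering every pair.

Fold the examples into a partial DFA from state 0: repeatedly fix the first undefined (state, symbol) met by the shortest-then-alphabetical prefix, trying targets in increasing order and rejecting any under which an Accept and a Reject string meet in one state with the same remainder; add a state when all current targets are rejected. Accepting states are where Accept strings end.
a: 0a undefined. 0a->0: ok.
b: 0b undefined. 0b->0: no, ab/abbab meet in 0. Open state 1: 0b->1.
ba: 1a undefined. 1a->0: no, ab/abab meet in 1. 1a->1: no, ab/ba meet in 1. Open state 2: 1a->2.
bb: 1b undefined. 1b->0: no, ab/abbab meet in 1. 1b->1: ok.
baa: 2a undefined. 2a->0: no, abbaa/a meet in 0. 2a->1: ok.
bab: 2b undefined. 2b->0: ok.
All examples now run through 3 states with every (state, symbol) defined. Accept strings end in {1}, Reject strings end in {0,2}; accept={1}.

states=3 start=0 accept={1} delta: 0a->0 0b->1 1a->2 1b->1 2a->1 2b->0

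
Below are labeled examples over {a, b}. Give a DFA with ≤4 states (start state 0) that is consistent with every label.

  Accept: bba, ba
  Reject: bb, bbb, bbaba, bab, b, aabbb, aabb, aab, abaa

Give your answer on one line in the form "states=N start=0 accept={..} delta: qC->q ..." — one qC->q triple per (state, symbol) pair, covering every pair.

State merging on the prefix tree: take the shortest (then alphabetical) example prefix whose next move is undefined and point that move at state 0, else 1, else 2, ...; a target is out if some Accept/Reject pair would then sit in one state with the same input left (inseparable). If every existing state is out, open a new one.
a: 0a undefined. 0a->0: ok.
b: 0b undefined. 0b->0: no, bba/bb meet in 0. Open state 1: 0b->1.
ba: 1a undefined. 1a->0: no, ba/abaa meet in 0. 1a->1: no, ba/b meet in 1. Open state 2: 1a->2.
bb: 1b undefined. 1b->0: no, bba/bb meet in 0. 1b->1: ok.
bab: 2b undefined. 2b->0: ok.
abaa: 2a undefined. 2a->0: ok.
All examples now run through 3 states with every (state, symbol) defined. Accept strings end in {2}, Reject strings end in {0,1}; accept={2}.

states=3 start=0 accept={2} delta: 0a->0 0b->1 1a->2 1b->1 2a->0 2b->0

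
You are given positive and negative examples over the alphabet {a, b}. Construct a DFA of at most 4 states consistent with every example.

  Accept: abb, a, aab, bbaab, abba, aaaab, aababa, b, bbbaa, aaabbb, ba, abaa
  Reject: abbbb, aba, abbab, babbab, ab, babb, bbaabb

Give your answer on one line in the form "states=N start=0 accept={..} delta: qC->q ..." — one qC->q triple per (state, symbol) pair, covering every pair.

State merging on the prefix tree: take the shortest (then alphabetical) example prefix whose next move is undefined and point that move at state 0, else 1, else 2, ...; a target is out if some Accept/Reject pair would then sit in one state with the same input left (inseparable). If every existing state is out, open a new one.
a: 0a undefined. 0a->0: no, aab/ab meet in 0 with "b" left. Open state 1: 0a->1.
b: 0b undefined. 0b->0: no, abb/babb meet in 1 with "bb" left. 0b->1: ok.
aa: 1a undefined. 1a->0: ok.
ab: 1b undefined. 1b->0: no, abb/abbbb meet in 1. 1b->1: no, abb/abbbb meet in 1. Open state 2: 1b->2.
aba: 2a undefined. 2a->0: no, abb/bbaabb meet in 2 with "b" left. 2a->1: no, a/aba meet in 1. 2a->2: no, abb/babbab meet in 2 with "b" left. Open state 3: 2a->3.
abb: 2b undefined. 2b->0: ok.
abaa: 3a undefined. 3a->0: ok.
babbab: 3b undefined. 3b->0: no, abb/babbab meet in 0. 3b->1: no, a/babbab meet in 1. 3b->2: ok.
All examples now run through 4 states with every (state, symbol) defined. Accept strings end in {0,1}, Reject strings end in {2,3}; accept={0,1}.

states=4 start=0 accept={0,1} delta: 0a->1 0b->1 1a->0 1b->2 2a->3 2b->0 3a->0 3b->2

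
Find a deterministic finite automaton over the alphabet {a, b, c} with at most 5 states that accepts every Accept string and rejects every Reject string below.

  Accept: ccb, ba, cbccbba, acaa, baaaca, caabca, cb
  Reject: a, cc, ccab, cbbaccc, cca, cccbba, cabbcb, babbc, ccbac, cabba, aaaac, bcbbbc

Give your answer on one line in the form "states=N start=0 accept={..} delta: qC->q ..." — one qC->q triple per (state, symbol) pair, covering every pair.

states=5 start=0 accept={2,4} delta: 0a->0 0b->1 0c->1 1a->2 1b->2 1c->3 2a->2 2b->3 2c->1 3a->0 3b->4 3c->1 4a->0 4b->1 4c->0

Fold the examples into a partial DFA from state 0: repeatedly fix the first undefined (state, symbol) met by the shortest-then-alphabetical prefix, trying targets in increasing order and rejecting any under which an Accept and a Reject string meet in one state with the same remainder; add a state when all current targets are rejected. Accepting states are where Accept strings end.
a: 0a undefined. 0a->0: ok.
b: 0b undefined. 0b->0: no, ba/a meet in 0. Open state 1: 0b->1.
c: 0c undefined. 0c->0: no, ccb/ccab meet in 1. 0c->1: ok.
ba: 1a undefined. 1a->0: no, ba/a meet in 0. 1a->1: no, ba/aaaac meet in 1. Open state 2: 1a->2.
bc: 1c undefined. 1c->0: no, ccb/ccab meet in 1. 1c->1: no, ba/cca meet in 2. 1c->2: no, ba/cc meet in 2. Open state 3: 1c->3.
cb: 1b undefined. 1b->0: no, cb/a meet in 0. 1b->1: no, cbccbba/cccbba meet in 3 with "cbba" left. 1b->2: ok.
baa: 2a undefined. 2a->0: no, acaa/a meet in 0. 2a->1: no, acaa/aaaac meet in 1. 2a->2: ok.
bab: 2b undefined. 2b->0: no, ccb/cabbcb meet in 3 with "b" left. 2b->1: no, ba/cabba meet in 2. 2b->2: no, ba/cabba meet in 2. 2b->3: ok.
bcb: 3b undefined. 3b->0: no, ccb/a meet in 0. 3b->1: no, ccb/cabbcb meet in 1. 3b->2: no, ccb/cabba meet in 2. 3b->3: no, ccb/cc meet in 3. Open state 4: 3b->4.
cbc: 2c undefined. 2c->0: no, cbccbba/cca meet in 3 with "a" left. 2c->1: ok.
cca: 3a undefined. 3a->0: ok.
ccc: 3c undefined. 3c->0: no, ba/cccbba meet in 2. 3c->1: ok.
bcbb: 4b undefined. 4b->0: no, cbccbba/a meet in 0. 4b->1: ok.
ccba: 4a undefined. 4a->0: ok.
babbc: 4c undefined. 4c->0: ok.
All examples now run through 5 states with every (state, symbol) defined. Accept strings end in {2,4}, Reject strings end in {0,1,3}; accept={2,4}.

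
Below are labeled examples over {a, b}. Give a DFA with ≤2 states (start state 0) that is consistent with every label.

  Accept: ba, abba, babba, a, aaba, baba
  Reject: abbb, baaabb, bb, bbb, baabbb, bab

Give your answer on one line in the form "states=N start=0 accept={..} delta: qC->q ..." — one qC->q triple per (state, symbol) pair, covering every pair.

Fold the examples into a partial DFA from state 0: repeatedly fix the first undefined (state, symbol) met by the shortest-then-alphabetical prefix, trying targets in increasing order and rejecting any under which an Accept and a Reject string meet in one state with the same remainder; add a state when all current targets are rejected. Accepting states are where Accept strings end.
a: 0a undefined. 0a->0: ok.
b: 0b undefined. 0b->0: no, ba/abbb meet in 0. Open state 1: 0b->1.
ba: 1a undefined. 1a->0: ok.
bb: 1b undefined. 1b->0: no, ba/baaabb meet in 0. 1b->1: ok.
All examples now run through 2 states with every (state, symbol) defined. Accept strings end in {0}, Reject strings end in {1}; accept={0}.

states=2 start=0 accept={0} delta: 0a->0 0b->1 1a->0 1b->1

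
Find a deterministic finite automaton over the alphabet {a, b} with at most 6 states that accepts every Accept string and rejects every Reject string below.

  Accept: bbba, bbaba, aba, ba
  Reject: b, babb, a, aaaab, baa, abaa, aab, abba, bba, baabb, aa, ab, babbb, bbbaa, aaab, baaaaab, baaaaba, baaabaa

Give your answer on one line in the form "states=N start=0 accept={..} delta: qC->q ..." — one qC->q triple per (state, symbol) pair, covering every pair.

states=3 start=0 accept={2} delta: 0a->0 0b->1 1a->2 1b->0 2a->1 2b->0

Fold the examples into a partial DFA from state 0: repeatedly fix the first undefined (state, symbol) met by the shortest-then-alphabetical prefix, trying targets in increasing order and rejecting any under which an Accept and a Reject string meet in one state with the same remainder; add a state when all current targets are rejected. Accepting states are where Accept strings end.
a: 0a undefined. 0a->0: ok.
b: 0b undefined. 0b->0: no, bbba/b meet in 0. Open state 1: 0b->1.
ba: 1a undefined. 1a->0: no, aba/a meet in 0. 1a->1: no, aba/b meet in 1. Open state 2: 1a->2.
bb: 1b undefined. 1b->0: ok.
baa: 2a undefined. 2a->0: no, bbba/baaaaba meet in 2. 2a->1: ok.
bab: 2b undefined. 2b->0: ok.
All examples now run through 3 states with every (state, symbol) defined. Accept strings end in {2}, Reject strings end in {0,1}; accept={2}.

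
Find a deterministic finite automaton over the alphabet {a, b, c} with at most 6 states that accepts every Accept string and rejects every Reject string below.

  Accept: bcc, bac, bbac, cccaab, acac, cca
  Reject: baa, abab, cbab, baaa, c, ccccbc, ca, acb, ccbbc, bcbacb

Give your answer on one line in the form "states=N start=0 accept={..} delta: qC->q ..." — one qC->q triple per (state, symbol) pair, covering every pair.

Fold the examples into a partial DFA from state 0: repeatedly fix the first undefined (state, symbol) met by the shortest-then-alphabetical prefix, trying targets in increasing order and rejecting any under which an Accept and a Reject string meet in one state with the same remainder; add a state when all current targets are rejected. Accepting states are where Accept strings end.
a: 0a undefined. 0a->0: ok.
b: 0b undefined. 0b->0: no, bac/c meet in 0 with "c" left. Open state 1: 0b->1.
c: 0c undefined. 0c->0: no, cccaab/acb meet in 1. 0c->1: ok.
ba: 1a undefined. 1a->0: no, bac/abab meet in 1. 1a->1: ok.
bb: 1b undefined. 1b->0: no, bbac/baa meet in 1. 1b->1: ok.
bc: 1c undefined. 1c->0: no, bcc/baa meet in 1. 1c->1: no, bcc/baa meet in 1. Open state 2: 1c->2.
bcb: 2b undefined. 2b->0: no, bac/ccbbc meet in 2. 2b->1: no, bac/ccbbc meet in 2. 2b->2: no, bcc/ccbbc meet in 2 with "c" left. Open state 3: 2b->3.
bcc: 2c undefined. 2c->0: no, bac/ccccbc meet in 2. 2c->1: no, bcc/baa meet in 1. 2c->2: ok.
cca: 2a undefined. 2a->0: no, cccaab/baa meet in 1. 2a->1: no, cccaab/baa meet in 1. 2a->2: ok.
bcba: 3a undefined. 3a->0: ok.
ccbb: 3b undefined. 3b->0: ok.
ccccbc: 3c undefined. 3c->0: ok.
All examples now run through 4 states with every (state, symbol) defined. Accept strings end in {2,3}, Reject strings end in {0,1}; accept={2,3}.

states=4 start=0 accept={2,3} delta: 0a->0 0b->1 0c->1 1a->1 1b->1 1c->2 2a->2 2b->3 2c->2 3a->0 3b->0 3c->0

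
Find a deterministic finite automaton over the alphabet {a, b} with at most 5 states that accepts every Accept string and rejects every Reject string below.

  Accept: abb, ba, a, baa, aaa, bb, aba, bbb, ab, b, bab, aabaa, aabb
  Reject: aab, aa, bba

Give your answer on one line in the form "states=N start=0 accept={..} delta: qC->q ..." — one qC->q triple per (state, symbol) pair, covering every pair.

states=5 start=0 accept={0,1,2} delta: 0a->1 0b->2 1a->3 1b->0 2a->0 2b->1 3a->0 3b->4 4a->0 4b->0

Fold the examples into a partial DFA from state 0: repeatedly fix the first undefined (state, symbol) met by the shortest-then-alphabetical prefix, trying targets in increasing order and rejecting any under which an Accept and a Reject string meet in one state with the same remainder; add a state when all current targets are rejected. Accepting states are where Accept strings end.
a: 0a undefined. 0a->0: no, a/aa meet in 0. Open state 1: 0a->1.
b: 0b undefined. 0b->0: no, ba/bba meet in 1. 0b->1: no, ba/aa meet in 1 with "a" left. Open state 2: 0b->2.
aa: 1a undefined. 1a->0: no, b/aab meet in 2. 1a->1: no, a/aa meet in 1. 1a->2: no, bb/aab meet in 2 with "b" left. Open state 3: 1a->3.
ab: 1b undefined. 1b->0: ok.
ba: 2a undefined. 2a->0: ok.
bb: 2b undefined. 2b->0: no, a/bba meet in 1. 2b->1: ok.
aaa: 3a undefined. 3a->0: ok.
aab: 3b undefined. 3b->0: no, ba/aab meet in 0. 3b->1: no, a/aab meet in 1. 3b->2: no, abb/aab meet in 2. 3b->3: no, aabb/aab meet in 3. Open state 4: 3b->4.
aaba: 4a undefined. 4a->0: ok.
aabb: 4b undefined. 4b->0: ok.
All examples now run through 5 states with every (state, symbol) defined. Accept strings end in {0,1,2}, Reject strings end in {3,4}; accept={0,1,2}.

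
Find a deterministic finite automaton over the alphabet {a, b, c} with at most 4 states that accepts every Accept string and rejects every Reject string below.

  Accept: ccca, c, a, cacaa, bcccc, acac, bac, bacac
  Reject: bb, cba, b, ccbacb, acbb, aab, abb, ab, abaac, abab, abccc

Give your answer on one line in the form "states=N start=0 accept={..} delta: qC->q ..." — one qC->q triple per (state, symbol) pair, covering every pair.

states=4 start=0 accept={0,3} delta: 0a->0 0b->1 0c->0 1a->2 1b->1 1c->2 2a->1 2b->1 2c->3 3a->0 3b->1 3c->2

Grow the machine one transition at a time. Run the examples from 0; the earliest place one falls off (shortest prefix, ties alphabetical) gets sent to the lowest-numbered state that keeps every Accept/Reject pair distinguishable — a pair clashes when both reach the same state with identical unread suffix — and to a fresh state only if none does.
a: 0a undefined. 0a->0: ok.
b: 0b undefined. 0b->0: no, c/abaac meet in 0 with "c" left. Open state 1: 0b->1.
c: 0c undefined. 0c->0: ok.
ba: 1a undefined. 1a->0: no, ccca/cba meet in 0. 1a->1: no, bac/abaac meet in 1 with "c" left. Open state 2: 1a->2.
bb: 1b undefined. 1b->0: no, ccca/bb meet in 0. 1b->1: ok.
bc: 1c undefined. 1c->0: no, ccca/abccc meet in 0. 1c->1: no, bcccc/bb meet in 1. 1c->2: ok.
bac: 2c undefined. 2c->0: no, ccca/abccc meet in 0. 2c->1: no, bcccc/bb meet in 1. 2c->2: no, bcccc/cba meet in 2. Open state 3: 2c->3.
abaa: 2a undefined. 2a->0: no, ccca/abaac meet in 0. 2a->1: ok.
abab: 2b undefined. 2b->0: no, ccca/abab meet in 0. 2b->1: ok.
baca: 3a undefined. 3a->0: ok.
bccc: 3c undefined. 3c->0: no, ccca/abccc meet in 0. 3c->1: no, bcccc/cba meet in 2. 3c->2: ok.
ccbacb: 3b undefined. 3b->0: no, ccca/ccbacb meet in 0. 3b->1: ok.
All examples now run through 4 states with every (state, symbol) defined. Accept strings end in {0,3}, Reject strings end in {1,2}; accept={0,3}.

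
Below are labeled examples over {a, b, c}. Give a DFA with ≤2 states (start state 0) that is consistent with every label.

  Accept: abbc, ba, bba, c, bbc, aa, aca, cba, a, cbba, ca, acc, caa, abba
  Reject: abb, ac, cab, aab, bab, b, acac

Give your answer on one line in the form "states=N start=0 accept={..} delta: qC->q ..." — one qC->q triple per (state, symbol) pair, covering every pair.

Grow the machine one transition at a time. Run the examples from 0; the earliest place one falls off (shortest prefix, ties alphabetical) gets sent to the lowest-numbered state that keeps every Accept/Reject pair distinguishable — a pair clashes when both reach the same state with identical unread suffix — and to a fresh state only if none does.
a: 0a undefined. 0a->0: no, c/ac meet in 0 with "c" left. Open state 1: 0a->1.
b: 0b undefined. 0b->0: ok.
c: 0c undefined. 0c->0: no, c/b meet in 0. 0c->1: ok.
aa: 1a undefined. 1a->0: no, aa/cab meet in 0. 1a->1: ok.
ab: 1b undefined. 1b->0: ok.
ac: 1c undefined. 1c->0: ok.
All examples now run through 2 states with every (state, symbol) defined. Accept strings end in {1}, Reject strings end in {0}; accept={1}.

states=2 start=0 accept={1} delta: 0a->1 0b->0 0c->1 1a->1 1b->0 1c->0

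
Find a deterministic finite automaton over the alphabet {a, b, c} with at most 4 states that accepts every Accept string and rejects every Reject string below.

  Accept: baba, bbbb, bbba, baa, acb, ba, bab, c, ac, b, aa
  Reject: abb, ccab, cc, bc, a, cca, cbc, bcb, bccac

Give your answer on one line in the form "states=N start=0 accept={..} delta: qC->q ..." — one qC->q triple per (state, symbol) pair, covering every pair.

states=4 start=0 accept={0,2} delta: 0a->1 0b->2 0c->2 1a->0 1b->1 1c->0 2a->2 2b->2 2c->3 3a->1 3b->1 3c->2

State merging on the prefix tree: take the shortest (then alphabetical) example prefix whose next move is undefined and point that move at state 0, else 1, else 2, ...; a target is out if some Accept/Reject pair would then sit in one state with the same input left (inseparable). If every existing state is out, open a new one.
a: 0a undefined. 0a->0: no, aa/a meet in 0. Open state 1: 0a->1.
b: 0b undefined. 0b->0: no, bbba/a meet in 1. 0b->1: no, acb/bcb meet in 1 with "cb" left. Open state 2: 0b->2.
c: 0c undefined. 0c->0: no, c/cc meet in 0. 0c->1: no, c/a meet in 1. 0c->2: ok.
aa: 1a undefined. 1a->0: ok.
ab: 1b undefined. 1b->0: no, c/abb meet in 2. 1b->1: ok.
ac: 1c undefined. 1c->0: ok.
ba: 2a undefined. 2a->0: no, baa/abb meet in 1. 2a->1: no, ba/abb meet in 1. 2a->2: ok.
bb: 2b undefined. 2b->0: no, baba/abb meet in 1. 2b->1: no, baba/cbc meet in 0. 2b->2: ok.
bc: 2c undefined. 2c->0: no, baba/bcb meet in 2. 2c->1: no, baba/ccab meet in 2. 2c->2: no, baba/ccab meet in 2. Open state 3: 2c->3.
bcb: 3b undefined. 3b->0: no, ac/bcb meet in 0. 3b->1: ok.
bcc: 3c undefined. 3c->0: no, ac/bccac meet in 0. 3c->1: no, baba/bccac meet in 2. 3c->2: ok.
cca: 3a undefined. 3a->0: no, baba/ccab meet in 2. 3a->1: ok.
All examples now run through 4 states with every (state, symbol) defined. Accept strings end in {0,2}, Reject strings end in {1,3}; accept={0,2}.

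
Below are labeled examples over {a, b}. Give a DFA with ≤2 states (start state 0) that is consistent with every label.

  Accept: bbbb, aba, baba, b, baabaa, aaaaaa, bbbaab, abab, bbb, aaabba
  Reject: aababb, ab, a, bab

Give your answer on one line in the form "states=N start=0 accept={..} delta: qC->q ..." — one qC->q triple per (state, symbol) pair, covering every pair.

Grow the machine one transition at a time. Run the examples from 0; the earliest place one falls off (shortest prefix, ties alphabetical) gets sent to the lowest-numbered state that keeps every Accept/Reject pair distinguishable — a pair clashes when both reach the same state with identical unread suffix — and to a fresh state only if none does.
a: 0a undefined. 0a->0: no, b/ab meet in 0 with "b" left. Open state 1: 0a->1.
b: 0b undefined. 0b->0: ok.
aa: 1a undefined. 1a->0: ok.
ab: 1b undefined. 1b->0: no, bbbb/aababb meet in 0. 1b->1: ok.
All examples now run through 2 states with every (state, symbol) defined. Accept strings end in {0}, Reject strings end in {1}; accept={0}.

states=2 start=0 accept={0} delta: 0a->1 0b->0 1a->0 1b->1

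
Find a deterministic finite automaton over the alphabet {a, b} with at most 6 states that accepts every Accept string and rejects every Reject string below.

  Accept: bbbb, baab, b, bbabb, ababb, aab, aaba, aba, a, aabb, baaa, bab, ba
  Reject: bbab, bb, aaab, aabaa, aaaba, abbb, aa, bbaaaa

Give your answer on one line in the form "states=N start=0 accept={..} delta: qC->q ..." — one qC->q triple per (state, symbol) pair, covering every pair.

Fold the examples into a partial DFA from state 0: repeatedly fix the first undefined (state, symbol) met by the shortest-then-alphabetical prefix, trying targets in increasing order and rejecting any under which an Accept and a Reject string meet in one state with the same remainder; add a state when all current targets are rejected. Accepting states are where Accept strings end.
a: 0a undefined. 0a->0: no, b/aaab meet in 0 with "b" left. Open state 1: 0a->1.
b: 0b undefined. 0b->0: no, bbbb/bb meet in 0. 0b->1: no, bbbb/abbb meet in 1 with "bbb" left. Open state 2: 0b->2.
aa: 1a undefined. 1a->0: no, aba/aaaba meet in 1 with "ba" left. 1a->1: no, aab/aaab meet in 1 with "b" left. 1a->2: no, b/aa meet in 2. Open state 3: 1a->3.
ab: 1b undefined. 1b->0: ok.
ba: 2a undefined. 2a->0: no, baaa/aa meet in 3. 2a->1: ok.
bb: 2b undefined. 2b->0: no, bbbb/bbab meet in 0. 2b->1: no, baab/bbab meet in 3 with "b" left. 2b->2: no, bbbb/bb meet in 2. 2b->3: ok.
aaa: 3a undefined. 3a->0: no, b/bbab meet in 2. 3a->1: no, aba/aaaba meet in 1. 3a->2: no, b/aaaba meet in 2. 3a->3: no, baab/bbab meet in 3 with "b" left. Open state 4: 3a->4.
aab: 3b undefined. 3b->0: ok.
aaab: 4b undefined. 4b->0: no, baab/bbab meet in 0. 4b->1: no, aaba/bbab meet in 1. 4b->2: no, bbbb/bbab meet in 2. 4b->3: no, baaa/aaaba meet in 4. 4b->4: no, bbabb/bbab meet in 4. Open state 5: 4b->5.
bbaa: 4a undefined. 4a->0: ok.
aaaba: 5a undefined. 5a->0: no, baab/aaaba meet in 0. 5a->1: no, aaba/aaaba meet in 1. 5a->2: no, bbbb/aaaba meet in 2. 5a->3: ok.
bbabb: 5b undefined. 5b->0: ok.
All examples now run through 6 states with every (state, symbol) defined. Accept strings end in {0,1,2,4}, Reject strings end in {3,5}; accept={0,1,2,4}.

states=6 start=0 accept={0,1,2,4} delta: 0a->1 0b->2 1a->3 1b->0 2a->1 2b->3 3a->4 3b->0 4a->0 4b->5 5a->3 5b->0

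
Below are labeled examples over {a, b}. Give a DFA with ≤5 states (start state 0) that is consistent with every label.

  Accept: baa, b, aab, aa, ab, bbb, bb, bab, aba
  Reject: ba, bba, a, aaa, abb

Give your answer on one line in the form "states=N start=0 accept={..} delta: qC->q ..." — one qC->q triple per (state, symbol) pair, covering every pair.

states=3 start=0 accept={0,2} delta: 0a->1 0b->0 1a->0 1b->2 2a->0 2b->1

State merging on the prefix tree: take the shortest (then alphabetical) example prefix whose next move is undefined and point that move at state 0, else 1, else 2, ...; a target is out if some Accept/Reject pair would then sit in one state with the same input left (inseparable). If every existing state is out, open a new one.
a: 0a undefined. 0a->0: no, aa/a meet in 0. Open state 1: 0a->1.
b: 0b undefined. 0b->0: ok.
aa: 1a undefined. 1a->0: ok.
ab: 1b undefined. 1b->0: no, baa/abb meet in 0. 1b->1: no, ab/ba meet in 1. Open state 2: 1b->2.
aba: 2a undefined. 2a->0: ok.
abb: 2b undefined. 2b->0: no, baa/abb meet in 0. 2b->1: ok.
All examples now run through 3 states with every (state, symbol) defined. Accept strings end in {0,2}, Reject strings end in {1}; accept={0,2}.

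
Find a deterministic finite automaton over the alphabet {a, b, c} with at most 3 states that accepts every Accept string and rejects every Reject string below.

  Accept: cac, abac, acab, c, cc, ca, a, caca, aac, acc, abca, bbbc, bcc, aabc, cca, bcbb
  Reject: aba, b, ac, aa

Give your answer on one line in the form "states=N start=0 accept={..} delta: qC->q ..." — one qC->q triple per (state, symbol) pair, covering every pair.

states=3 start=0 accept={1,2} delta: 0a->1 0b->0 0c->2 1a->0 1b->1 1c->0 2a->2 2b->1 2c->2

State merging on the prefix tree: take the shortest (then alphabetical) example prefix whose next move is undefined and point that move at state 0, else 1, else 2, ...; a target is out if some Accept/Reject pair would then sit in one state with the same input left (inseparable). If every existing state is out, open a new one.
a: 0a undefined. 0a->0: no, c/ac meet in 0 with "c" left. Open state 1: 0a->1.
b: 0b undefined. 0b->0: ok.
c: 0c undefined. 0c->0: no, cac/ac meet in 1 with "c" left. 0c->1: no, cc/ac meet in 1 with "c" left. Open state 2: 0c->2.
aa: 1a undefined. 1a->0: ok.
ab: 1b undefined. 1b->0: no, abac/ac meet in 1 with "c" left. 1b->1: ok.
ac: 1c undefined. 1c->0: ok.
ca: 2a undefined. 2a->0: no, ca/aba meet in 0. 2a->1: no, cac/aba meet in 0. 2a->2: ok.
cc: 2c undefined. 2c->0: no, cac/aba meet in 0. 2c->1: no, caca/aba meet in 0. 2c->2: ok.
bcb: 2b undefined. 2b->0: no, bcbb/aba meet in 0. 2b->1: ok.
All examples now run through 3 states with every (state, symbol) defined. Accept strings end in {1,2}, Reject strings end in {0}; accept={1,2}.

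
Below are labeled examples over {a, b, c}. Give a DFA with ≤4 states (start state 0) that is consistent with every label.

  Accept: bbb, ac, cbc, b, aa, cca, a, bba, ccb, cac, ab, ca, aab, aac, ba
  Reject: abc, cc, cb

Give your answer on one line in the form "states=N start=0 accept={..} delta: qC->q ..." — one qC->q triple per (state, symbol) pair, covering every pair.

states=3 start=0 accept={0,1} delta: 0a->0 0b->1 0c->1 1a->0 1b->2 1c->2 2a->0 2b->0 2c->0

State merging on the prefix tree: take the shortest (then alphabetical) example prefix whose next move is undefined and point that move at state 0, else 1, else 2, ...; a target is out if some Accept/Reject pair would then sit in one state with the same input left (inseparable). If every existing state is out, open a new one.
a: 0a undefined. 0a->0: ok.
b: 0b undefined. 0b->0: no, ac/abc meet in 0 with "c" left. Open state 1: 0b->1.
c: 0c undefined. 0c->0: no, ac/cc meet in 0. 0c->1: ok.
ba: 1a undefined. 1a->0: ok.
bb: 1b undefined. 1b->0: no, aa/cb meet in 0. 1b->1: no, bbb/cb meet in 1. Open state 2: 1b->2.
cc: 1c undefined. 1c->0: no, aa/abc meet in 0. 1c->1: no, ac/abc meet in 1. 1c->2: ok.
bba: 2a undefined. 2a->0: ok.
bbb: 2b undefined. 2b->0: ok.
cbc: 2c undefined. 2c->0: ok.
All examples now run through 3 states with every (state, symbol) defined. Accept strings end in {0,1}, Reject strings end in {2}; accept={0,1}.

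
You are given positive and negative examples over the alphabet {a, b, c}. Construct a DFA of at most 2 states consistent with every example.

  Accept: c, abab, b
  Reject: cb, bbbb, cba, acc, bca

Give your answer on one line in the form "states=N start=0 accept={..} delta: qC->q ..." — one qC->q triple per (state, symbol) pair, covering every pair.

Fold the examples into a partial DFA from state 0: repeatedly fix the first undefined (state, symbol) met by the shortest-then-alphabetical prefix, trying targets in increasing order and rejecting any under which an Accept and a Reject string meet in one state with the same remainder; add a state when all current targets are rejected. Accepting states are where Accept strings end.
a: 0a undefined. 0a->0: ok.
b: 0b undefined. 0b->0: no, abab/bbbb meet in 0. Open state 1: 0b->1.
c: 0c undefined. 0c->0: no, c/acc meet in 0. 0c->1: ok.
bb: 1b undefined. 1b->0: ok.
bc: 1c undefined. 1c->0: ok.
aba: 1a undefined. 1a->0: ok.
All examples now run through 2 states with every (state, symbol) defined. Accept strings end in {1}, Reject strings end in {0}; accept={1}.

states=2 start=0 accept={1} delta: 0a->0 0b->1 0c->1 1a->0 1b->0 1c->0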